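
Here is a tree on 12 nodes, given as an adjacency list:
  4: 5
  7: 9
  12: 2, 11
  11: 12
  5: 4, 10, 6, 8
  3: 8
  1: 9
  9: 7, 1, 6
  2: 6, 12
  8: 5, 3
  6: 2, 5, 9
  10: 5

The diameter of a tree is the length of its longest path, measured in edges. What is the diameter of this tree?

Starting from 3, a farthest node is 11 at distance 6.
One longest path: 3 – 8 – 5 – 6 – 2 – 12 – 11.
So the diameter is 6.

6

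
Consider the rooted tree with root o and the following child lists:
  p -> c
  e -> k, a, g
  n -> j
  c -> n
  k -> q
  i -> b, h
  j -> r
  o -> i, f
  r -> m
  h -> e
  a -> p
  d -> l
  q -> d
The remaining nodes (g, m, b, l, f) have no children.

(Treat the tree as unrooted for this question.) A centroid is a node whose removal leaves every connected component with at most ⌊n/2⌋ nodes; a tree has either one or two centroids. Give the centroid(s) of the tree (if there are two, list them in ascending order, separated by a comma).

e

If e is removed the pieces have sizes 7, 5, 4, 1, all ≤ ⌊18/2⌋ = 9.
Every other node leaves some component of size > 9, so the centroid is unique.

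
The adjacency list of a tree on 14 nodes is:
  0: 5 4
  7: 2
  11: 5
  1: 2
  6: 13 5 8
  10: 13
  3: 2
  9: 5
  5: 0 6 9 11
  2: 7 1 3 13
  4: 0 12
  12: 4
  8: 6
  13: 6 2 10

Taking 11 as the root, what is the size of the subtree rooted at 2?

The subtree rooted at 2 contains: 2, 1, 7, 3 — 4 nodes.

4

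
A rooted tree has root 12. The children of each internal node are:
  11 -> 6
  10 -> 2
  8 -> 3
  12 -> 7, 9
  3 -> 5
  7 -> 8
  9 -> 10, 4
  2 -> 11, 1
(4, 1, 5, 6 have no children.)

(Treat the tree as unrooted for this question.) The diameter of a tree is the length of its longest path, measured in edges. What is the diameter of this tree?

9

BFS from 5 reaches 6 last, at distance 9; BFS from 6 confirms no node is farther.
Path: 5 – 3 – 8 – 7 – 12 – 9 – 10 – 2 – 11 – 6.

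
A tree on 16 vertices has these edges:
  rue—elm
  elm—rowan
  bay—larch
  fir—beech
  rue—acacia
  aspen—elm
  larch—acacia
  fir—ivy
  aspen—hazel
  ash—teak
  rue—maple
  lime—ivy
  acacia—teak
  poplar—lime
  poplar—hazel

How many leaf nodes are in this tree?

Degree-1 nodes: ash, bay, beech, maple, rowan — 5 of them.

5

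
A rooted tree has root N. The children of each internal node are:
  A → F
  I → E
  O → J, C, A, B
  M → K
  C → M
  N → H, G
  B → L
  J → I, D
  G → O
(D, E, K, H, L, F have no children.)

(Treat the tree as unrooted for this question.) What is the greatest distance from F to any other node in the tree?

Distances from F peak at 5, attained at E (K, H also at distance 5).
F – A – O – J – I – E

5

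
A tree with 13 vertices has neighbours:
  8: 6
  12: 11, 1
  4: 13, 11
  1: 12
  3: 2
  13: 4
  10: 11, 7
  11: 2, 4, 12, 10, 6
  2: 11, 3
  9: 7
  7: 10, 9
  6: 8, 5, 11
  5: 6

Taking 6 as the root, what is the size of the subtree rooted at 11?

10

Descendants of 11 (including itself): 11, 2, 12, 4, 10, 3, 1, 13, 7, 9. That's 10.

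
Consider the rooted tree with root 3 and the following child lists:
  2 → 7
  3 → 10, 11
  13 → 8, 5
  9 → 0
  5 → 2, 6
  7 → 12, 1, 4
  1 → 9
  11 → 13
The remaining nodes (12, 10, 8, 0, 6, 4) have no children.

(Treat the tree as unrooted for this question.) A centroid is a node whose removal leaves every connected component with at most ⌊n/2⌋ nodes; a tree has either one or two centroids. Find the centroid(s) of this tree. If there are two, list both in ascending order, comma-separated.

2, 5

Delete 2: the remaining components have sizes 7, 6. Max 7 ≤ 7, so 2 is a centroid.
5 is adjacent to 2 and is also a centroid (the largest component after removing it is likewise 7).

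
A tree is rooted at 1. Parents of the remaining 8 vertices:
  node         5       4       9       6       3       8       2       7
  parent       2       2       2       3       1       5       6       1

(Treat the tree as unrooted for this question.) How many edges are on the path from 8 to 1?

8–5–2–6–3–1: 5 edges.

5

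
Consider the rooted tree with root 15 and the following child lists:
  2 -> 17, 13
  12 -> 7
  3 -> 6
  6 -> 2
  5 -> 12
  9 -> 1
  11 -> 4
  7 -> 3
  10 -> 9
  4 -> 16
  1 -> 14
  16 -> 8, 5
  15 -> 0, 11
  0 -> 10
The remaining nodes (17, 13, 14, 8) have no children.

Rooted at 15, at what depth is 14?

5

Climbing from 14 to the root: 14 – 1 – 9 – 10 – 0 – 15. That's 5 steps.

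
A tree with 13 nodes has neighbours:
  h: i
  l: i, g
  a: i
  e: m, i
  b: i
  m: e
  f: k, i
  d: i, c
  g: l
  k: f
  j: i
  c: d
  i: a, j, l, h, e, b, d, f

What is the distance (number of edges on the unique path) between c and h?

3

Walking from c: c – d – i – h. Length 3.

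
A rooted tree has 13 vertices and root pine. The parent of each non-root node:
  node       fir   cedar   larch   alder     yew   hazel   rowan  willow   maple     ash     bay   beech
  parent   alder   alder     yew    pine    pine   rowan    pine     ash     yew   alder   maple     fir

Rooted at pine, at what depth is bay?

3

pine – yew – maple – bay — 3 edges.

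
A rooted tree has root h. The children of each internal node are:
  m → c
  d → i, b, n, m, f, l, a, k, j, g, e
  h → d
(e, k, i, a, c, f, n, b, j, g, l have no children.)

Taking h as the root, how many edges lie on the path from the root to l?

2

h – d – l — 2 edges.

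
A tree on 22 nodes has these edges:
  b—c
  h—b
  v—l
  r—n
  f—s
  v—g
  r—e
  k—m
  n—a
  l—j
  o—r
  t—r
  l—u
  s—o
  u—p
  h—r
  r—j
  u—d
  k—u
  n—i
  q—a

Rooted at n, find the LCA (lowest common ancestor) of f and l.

Path f→root: f s o r n; path l→root: l j r n.
First common node: r.

r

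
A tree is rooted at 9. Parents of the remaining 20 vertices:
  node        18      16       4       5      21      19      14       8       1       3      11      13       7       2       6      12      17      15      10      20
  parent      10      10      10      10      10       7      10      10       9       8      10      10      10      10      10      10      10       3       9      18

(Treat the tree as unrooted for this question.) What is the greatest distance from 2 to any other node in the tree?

4

The node farthest from 2 is 15, via 2 – 10 – 8 – 3 – 15 — 4 edges.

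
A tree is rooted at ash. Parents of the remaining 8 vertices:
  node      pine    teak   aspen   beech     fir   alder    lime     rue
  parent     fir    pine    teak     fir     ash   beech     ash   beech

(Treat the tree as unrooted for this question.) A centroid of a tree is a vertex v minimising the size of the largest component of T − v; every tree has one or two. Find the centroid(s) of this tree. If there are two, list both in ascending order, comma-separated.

If fir is removed the pieces have sizes 3, 3, 2, all ≤ ⌊9/2⌋ = 4.
Every other node leaves some component of size > 4, so the centroid is unique.

fir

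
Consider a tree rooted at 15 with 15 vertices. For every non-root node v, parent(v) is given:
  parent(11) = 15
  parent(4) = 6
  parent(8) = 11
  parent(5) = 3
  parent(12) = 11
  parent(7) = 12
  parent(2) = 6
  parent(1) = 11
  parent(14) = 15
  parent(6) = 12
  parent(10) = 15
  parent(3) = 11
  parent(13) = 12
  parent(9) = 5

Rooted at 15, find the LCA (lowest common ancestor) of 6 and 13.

12

6's ancestor chain is 6, 12, 11, 15 and 13's is 13, 12, 11, 15; they first meet at 12.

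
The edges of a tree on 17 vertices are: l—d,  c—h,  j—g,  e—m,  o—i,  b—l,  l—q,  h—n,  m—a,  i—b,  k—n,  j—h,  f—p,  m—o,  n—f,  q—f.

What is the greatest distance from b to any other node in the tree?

A farthest node from b is g.
The path b–l–q–f–n–h–j–g has 7 edges.

7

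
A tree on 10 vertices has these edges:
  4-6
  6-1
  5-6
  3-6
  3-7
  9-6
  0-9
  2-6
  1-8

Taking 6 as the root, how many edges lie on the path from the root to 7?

6 → 3 → 7 — 2 edges.

2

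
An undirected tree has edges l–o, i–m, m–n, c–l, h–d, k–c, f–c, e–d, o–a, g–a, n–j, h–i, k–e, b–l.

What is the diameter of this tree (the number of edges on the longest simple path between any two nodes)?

12

Starting from j, a farthest node is g at distance 12.
One longest path: j-n-m-i-h-d-e-k-c-l-o-a-g.
So the diameter is 12.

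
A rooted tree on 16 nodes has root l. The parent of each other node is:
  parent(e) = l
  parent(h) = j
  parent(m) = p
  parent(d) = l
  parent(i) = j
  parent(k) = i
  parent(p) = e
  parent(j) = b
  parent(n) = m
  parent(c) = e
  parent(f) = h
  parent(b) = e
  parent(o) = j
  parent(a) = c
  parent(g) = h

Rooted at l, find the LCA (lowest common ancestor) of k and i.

k's ancestor chain is k, i, j, b, e, l and i's is i, j, b, e, l; they first meet at i.

i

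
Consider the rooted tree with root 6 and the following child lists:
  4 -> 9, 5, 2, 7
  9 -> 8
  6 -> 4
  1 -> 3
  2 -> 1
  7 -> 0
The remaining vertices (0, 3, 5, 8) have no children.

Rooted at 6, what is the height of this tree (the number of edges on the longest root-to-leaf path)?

4

3 sits deepest: 6 – 4 – 2 – 1 – 3 — 4 edges from the root.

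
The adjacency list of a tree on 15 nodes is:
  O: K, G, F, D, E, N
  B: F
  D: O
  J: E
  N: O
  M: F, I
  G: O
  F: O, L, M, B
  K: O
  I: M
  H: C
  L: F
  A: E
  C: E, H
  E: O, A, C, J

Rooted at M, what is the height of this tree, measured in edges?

The longest root-to-leaf path is M → F → O → E → C → H (5 edges).

5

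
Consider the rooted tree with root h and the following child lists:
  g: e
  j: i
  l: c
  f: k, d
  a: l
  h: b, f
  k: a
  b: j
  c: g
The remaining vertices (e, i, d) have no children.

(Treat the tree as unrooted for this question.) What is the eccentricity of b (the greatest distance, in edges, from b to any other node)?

Distances from b peak at 8, attained at e.
b–h–f–k–a–l–c–g–e

8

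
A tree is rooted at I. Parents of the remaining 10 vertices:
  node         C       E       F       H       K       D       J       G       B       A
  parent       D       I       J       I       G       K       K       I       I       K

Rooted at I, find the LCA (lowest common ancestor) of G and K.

G

Ancestors of G (toward the root): G, I.
Ancestors of K: K, G, I.
The deepest node appearing in both lists is G.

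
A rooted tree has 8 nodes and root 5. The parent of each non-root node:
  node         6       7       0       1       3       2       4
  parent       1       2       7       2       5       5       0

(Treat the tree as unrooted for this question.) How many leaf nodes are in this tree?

3

Degree-1 nodes: 3, 4, 6 — 3 of them.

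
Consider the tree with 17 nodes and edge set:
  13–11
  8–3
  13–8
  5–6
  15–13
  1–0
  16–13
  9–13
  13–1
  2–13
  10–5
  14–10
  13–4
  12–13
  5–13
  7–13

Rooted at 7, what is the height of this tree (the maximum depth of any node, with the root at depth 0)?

14 sits deepest: 7 → 13 → 5 → 10 → 14 — 4 edges from the root.

4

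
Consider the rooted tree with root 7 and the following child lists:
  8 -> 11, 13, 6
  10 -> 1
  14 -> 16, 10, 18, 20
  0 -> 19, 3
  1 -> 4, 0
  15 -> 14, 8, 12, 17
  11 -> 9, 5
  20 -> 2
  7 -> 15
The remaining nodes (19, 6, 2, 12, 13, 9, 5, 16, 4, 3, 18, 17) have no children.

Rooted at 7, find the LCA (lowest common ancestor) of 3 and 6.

15

Ancestors of 3 (toward the root): 3, 0, 1, 10, 14, 15, 7.
Ancestors of 6: 6, 8, 15, 7.
The deepest node appearing in both lists is 15.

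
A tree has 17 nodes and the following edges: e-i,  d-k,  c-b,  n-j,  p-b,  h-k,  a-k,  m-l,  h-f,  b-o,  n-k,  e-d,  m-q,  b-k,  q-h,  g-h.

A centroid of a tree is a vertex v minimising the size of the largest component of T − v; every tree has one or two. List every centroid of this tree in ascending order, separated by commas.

k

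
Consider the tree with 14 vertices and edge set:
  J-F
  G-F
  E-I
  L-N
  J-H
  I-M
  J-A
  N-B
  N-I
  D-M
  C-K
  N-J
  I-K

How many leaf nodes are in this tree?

Exactly 8 nodes have a single neighbour: A, B, C, D, E, G, H, L.

8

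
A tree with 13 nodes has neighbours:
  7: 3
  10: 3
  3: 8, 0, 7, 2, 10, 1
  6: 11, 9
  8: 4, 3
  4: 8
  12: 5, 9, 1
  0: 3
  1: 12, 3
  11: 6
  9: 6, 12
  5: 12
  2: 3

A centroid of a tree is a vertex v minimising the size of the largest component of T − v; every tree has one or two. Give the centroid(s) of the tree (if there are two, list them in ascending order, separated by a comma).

3

If 3 is removed the pieces have sizes 6, 2, 1, 1, 1, 1, all ≤ ⌊13/2⌋ = 6.
Every other node leaves some component of size > 6, so the centroid is unique.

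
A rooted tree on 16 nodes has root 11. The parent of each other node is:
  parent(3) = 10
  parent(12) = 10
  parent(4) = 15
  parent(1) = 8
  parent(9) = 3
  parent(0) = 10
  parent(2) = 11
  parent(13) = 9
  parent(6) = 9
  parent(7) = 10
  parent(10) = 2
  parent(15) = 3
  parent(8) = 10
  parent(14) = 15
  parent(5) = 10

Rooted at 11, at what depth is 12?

3

Path from 11 to 12: 11 – 2 – 10 – 12, which has 3 edges.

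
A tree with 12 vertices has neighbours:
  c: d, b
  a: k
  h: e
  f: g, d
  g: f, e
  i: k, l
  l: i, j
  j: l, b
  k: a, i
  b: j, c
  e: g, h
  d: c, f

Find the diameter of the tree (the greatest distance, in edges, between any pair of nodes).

Starting from h, a farthest node is a at distance 11.
One longest path: h–e–g–f–d–c–b–j–l–i–k–a.
So the diameter is 11.

11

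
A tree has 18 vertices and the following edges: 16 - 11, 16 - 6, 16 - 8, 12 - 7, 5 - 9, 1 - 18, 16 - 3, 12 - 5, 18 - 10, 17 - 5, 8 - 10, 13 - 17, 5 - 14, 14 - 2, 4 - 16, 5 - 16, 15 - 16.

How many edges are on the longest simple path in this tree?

7

Starting from 7, a farthest node is 1 at distance 7.
One longest path: 7–12–5–16–8–10–18–1.
So the diameter is 7.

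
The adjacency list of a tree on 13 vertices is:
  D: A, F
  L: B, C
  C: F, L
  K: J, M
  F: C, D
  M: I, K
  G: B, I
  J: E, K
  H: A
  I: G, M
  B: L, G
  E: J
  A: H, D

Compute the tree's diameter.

12

Starting from H, a farthest node is E at distance 12.
One longest path: H – A – D – F – C – L – B – G – I – M – K – J – E.
So the diameter is 12.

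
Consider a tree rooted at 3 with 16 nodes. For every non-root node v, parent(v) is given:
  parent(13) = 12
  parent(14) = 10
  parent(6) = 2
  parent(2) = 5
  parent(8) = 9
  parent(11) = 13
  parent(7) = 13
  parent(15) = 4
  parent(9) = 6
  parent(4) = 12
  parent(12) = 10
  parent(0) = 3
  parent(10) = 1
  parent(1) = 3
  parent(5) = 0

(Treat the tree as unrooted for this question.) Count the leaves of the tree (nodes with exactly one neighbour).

Degree-1 nodes: 7, 8, 11, 14, 15 — 5 of them.

5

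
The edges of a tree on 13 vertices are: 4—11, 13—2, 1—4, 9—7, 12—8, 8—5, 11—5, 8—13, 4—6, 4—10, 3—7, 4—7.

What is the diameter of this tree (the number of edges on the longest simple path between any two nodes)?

7

BFS from 2 reaches 9 last, at distance 7; BFS from 9 confirms no node is farther.
Path: 2-13-8-5-11-4-7-9.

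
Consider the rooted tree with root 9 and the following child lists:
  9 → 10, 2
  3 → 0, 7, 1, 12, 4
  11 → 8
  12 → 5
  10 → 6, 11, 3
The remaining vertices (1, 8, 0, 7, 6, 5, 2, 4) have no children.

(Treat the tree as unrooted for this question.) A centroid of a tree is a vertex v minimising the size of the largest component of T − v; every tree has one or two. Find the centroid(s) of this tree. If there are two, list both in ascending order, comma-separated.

Delete 3: the remaining components have sizes 6, 2, 1, 1, 1, 1. Max 6 ≤ 6, so 3 is a centroid.
Every other node leaves some component of size > 6, so the centroid is unique.

3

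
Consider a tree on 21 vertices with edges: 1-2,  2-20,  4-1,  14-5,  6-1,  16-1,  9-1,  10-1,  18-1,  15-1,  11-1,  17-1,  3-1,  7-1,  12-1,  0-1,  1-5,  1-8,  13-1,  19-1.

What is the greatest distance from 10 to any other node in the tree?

The node farthest from 10 is 20 (14 also at distance 3), via 10–1–2–20 — 3 edges.

3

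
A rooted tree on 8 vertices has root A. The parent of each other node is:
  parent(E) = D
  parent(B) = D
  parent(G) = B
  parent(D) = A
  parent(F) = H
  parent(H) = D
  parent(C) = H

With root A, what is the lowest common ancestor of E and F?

D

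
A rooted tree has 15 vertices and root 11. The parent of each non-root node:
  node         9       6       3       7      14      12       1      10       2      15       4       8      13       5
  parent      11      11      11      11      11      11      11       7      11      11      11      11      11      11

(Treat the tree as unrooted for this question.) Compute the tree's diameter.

BFS from 10 reaches 8 last, at distance 3; BFS from 8 confirms no node is farther.
Path: 10-7-11-8.

3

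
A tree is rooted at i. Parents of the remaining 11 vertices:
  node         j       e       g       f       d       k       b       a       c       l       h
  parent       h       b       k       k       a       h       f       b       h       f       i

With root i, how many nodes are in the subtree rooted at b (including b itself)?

Descendants of b (including itself): b, a, e, d. That's 4.

4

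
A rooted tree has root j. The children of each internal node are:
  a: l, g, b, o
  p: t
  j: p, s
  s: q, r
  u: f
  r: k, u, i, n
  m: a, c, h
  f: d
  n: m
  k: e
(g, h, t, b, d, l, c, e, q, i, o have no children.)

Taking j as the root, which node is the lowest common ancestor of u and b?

u's ancestor chain is u, r, s, j and b's is b, a, m, n, r, s, j; they first meet at r.

r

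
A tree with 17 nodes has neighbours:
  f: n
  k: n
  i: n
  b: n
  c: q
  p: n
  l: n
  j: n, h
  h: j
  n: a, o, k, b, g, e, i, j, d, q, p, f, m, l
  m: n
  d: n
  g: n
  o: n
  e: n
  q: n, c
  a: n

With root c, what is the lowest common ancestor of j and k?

n

j's ancestor chain is j, n, q, c and k's is k, n, q, c; they first meet at n.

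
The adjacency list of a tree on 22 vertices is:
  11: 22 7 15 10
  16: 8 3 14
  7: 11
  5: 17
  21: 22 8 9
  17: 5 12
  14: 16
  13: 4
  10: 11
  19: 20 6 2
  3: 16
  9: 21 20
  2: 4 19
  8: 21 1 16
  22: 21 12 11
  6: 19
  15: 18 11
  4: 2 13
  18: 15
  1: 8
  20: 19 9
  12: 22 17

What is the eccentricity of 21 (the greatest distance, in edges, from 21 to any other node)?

The node farthest from 21 is 13, via 21–9–20–19–2–4–13 — 6 edges.

6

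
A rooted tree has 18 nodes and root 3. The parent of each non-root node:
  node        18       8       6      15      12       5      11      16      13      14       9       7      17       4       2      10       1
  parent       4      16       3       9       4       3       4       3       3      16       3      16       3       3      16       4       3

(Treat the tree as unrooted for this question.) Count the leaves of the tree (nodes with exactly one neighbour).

14

Exactly 14 nodes have a single neighbour: 1, 2, 5, 6, 7, 8, 10, 11, 12, 13, 14, 15, 17, 18.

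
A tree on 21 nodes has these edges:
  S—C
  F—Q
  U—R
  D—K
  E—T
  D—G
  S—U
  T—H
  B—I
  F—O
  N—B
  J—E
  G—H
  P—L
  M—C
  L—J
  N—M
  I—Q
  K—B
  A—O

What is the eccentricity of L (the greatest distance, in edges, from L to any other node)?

A farthest node from L is R.
The path L – J – E – T – H – G – D – K – B – N – M – C – S – U – R has 14 edges.

14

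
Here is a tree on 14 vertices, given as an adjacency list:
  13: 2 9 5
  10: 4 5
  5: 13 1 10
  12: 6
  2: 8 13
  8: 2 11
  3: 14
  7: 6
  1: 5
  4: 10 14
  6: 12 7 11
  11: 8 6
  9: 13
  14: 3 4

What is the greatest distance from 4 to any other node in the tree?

A farthest node from 4 is 12 (7 also at distance 8).
The path 4 – 10 – 5 – 13 – 2 – 8 – 11 – 6 – 12 has 8 edges.

8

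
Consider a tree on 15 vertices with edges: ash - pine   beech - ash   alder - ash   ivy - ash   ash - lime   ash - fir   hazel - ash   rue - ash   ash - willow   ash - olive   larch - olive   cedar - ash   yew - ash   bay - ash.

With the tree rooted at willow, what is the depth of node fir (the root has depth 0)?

2

Path from willow to fir: willow – ash – fir, which has 2 edges.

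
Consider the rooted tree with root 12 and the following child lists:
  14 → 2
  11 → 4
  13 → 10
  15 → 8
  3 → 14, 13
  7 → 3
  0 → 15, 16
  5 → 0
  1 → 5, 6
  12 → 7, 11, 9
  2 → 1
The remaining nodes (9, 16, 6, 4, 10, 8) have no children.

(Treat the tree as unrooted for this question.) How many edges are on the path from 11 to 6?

7

Walking from 11: 11–12–7–3–14–2–1–6. Length 7.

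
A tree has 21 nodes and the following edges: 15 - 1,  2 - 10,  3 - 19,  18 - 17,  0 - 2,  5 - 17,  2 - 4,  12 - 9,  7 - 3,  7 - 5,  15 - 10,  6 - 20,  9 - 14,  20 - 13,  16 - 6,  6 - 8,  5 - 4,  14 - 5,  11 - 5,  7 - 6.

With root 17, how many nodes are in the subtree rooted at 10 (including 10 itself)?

3

The subtree rooted at 10 contains: 10, 15, 1 — 3 nodes.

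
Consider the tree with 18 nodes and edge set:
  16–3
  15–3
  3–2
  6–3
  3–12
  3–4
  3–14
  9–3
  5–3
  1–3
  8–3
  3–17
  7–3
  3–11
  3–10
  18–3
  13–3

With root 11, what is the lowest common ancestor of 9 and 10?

Ancestors of 9 (toward the root): 9, 3, 11.
Ancestors of 10: 10, 3, 11.
The deepest node appearing in both lists is 3.

3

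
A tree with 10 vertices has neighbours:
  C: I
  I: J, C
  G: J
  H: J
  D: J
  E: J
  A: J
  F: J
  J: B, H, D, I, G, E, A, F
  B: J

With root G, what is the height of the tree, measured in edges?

3

The longest root-to-leaf path is G → J → I → C (3 edges).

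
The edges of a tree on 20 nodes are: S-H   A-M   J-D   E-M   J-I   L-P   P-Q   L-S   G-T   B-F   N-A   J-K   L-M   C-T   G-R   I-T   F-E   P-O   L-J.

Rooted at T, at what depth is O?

5

T – I – J – L – P – O — 5 edges.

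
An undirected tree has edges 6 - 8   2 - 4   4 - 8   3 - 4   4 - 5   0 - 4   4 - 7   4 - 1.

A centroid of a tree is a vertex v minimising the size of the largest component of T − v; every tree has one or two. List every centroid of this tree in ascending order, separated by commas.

4

Removing 4 splits the tree into components of sizes 2, 1, 1, 1, 1, 1, 1; the largest is 2 ≤ ⌊9/2⌋ = 4.
Every other node leaves some component of size > 4, so the centroid is unique.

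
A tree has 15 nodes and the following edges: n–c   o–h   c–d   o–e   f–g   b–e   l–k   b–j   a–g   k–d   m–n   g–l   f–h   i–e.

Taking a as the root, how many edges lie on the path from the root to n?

6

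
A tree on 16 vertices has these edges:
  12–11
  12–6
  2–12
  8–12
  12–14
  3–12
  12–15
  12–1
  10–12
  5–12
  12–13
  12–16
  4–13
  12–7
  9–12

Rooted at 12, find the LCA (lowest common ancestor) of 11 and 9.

11's ancestor chain is 11, 12 and 9's is 9, 12; they first meet at 12.

12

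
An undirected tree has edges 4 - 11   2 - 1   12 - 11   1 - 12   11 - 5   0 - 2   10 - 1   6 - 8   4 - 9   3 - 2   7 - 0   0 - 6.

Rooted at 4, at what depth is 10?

4

Path from 4 to 10: 4 → 11 → 12 → 1 → 10, which has 4 edges.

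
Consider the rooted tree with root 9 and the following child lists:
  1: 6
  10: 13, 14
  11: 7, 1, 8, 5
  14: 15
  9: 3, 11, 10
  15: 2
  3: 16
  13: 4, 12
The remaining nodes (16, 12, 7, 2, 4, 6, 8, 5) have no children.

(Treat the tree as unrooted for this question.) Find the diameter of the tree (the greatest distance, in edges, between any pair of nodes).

BFS from 2 reaches 6 last, at distance 7; BFS from 6 confirms no node is farther.
Path: 2-15-14-10-9-11-1-6.

7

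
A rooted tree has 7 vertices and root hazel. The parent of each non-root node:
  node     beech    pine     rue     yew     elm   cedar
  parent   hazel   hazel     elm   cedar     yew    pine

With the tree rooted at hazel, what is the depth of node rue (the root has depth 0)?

5

Climbing from rue to the root: rue → elm → yew → cedar → pine → hazel. That's 5 steps.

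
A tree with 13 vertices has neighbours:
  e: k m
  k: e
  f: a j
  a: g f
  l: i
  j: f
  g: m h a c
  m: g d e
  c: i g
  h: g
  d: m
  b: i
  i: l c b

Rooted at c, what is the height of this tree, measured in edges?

4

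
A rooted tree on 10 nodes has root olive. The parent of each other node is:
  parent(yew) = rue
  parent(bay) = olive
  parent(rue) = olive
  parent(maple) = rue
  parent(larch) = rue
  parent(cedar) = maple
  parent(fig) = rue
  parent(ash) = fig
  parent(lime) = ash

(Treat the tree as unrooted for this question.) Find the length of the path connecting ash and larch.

3

Walking from ash: ash - fig - rue - larch. Length 3.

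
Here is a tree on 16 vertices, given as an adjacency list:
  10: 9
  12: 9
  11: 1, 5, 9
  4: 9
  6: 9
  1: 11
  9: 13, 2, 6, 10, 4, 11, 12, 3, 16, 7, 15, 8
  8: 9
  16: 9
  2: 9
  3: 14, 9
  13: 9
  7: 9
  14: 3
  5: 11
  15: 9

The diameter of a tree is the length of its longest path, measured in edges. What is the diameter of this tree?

A longest path is 1-11-9-3-14, with 4 edges.

4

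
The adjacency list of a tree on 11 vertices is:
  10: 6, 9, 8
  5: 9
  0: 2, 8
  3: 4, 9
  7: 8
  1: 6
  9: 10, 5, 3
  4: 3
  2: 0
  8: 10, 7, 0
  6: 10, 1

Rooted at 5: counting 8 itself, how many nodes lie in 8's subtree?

8's subtree: {8, 0, 7, 2}, size 4.

4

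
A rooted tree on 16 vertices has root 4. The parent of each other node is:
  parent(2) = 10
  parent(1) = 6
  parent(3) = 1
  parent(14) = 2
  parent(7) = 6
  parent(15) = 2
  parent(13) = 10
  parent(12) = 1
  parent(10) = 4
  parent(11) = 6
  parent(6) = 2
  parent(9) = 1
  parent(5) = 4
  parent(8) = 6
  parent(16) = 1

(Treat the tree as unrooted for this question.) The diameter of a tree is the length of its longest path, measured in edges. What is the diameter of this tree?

6

A longest path is 5–4–10–2–6–1–12, with 6 edges.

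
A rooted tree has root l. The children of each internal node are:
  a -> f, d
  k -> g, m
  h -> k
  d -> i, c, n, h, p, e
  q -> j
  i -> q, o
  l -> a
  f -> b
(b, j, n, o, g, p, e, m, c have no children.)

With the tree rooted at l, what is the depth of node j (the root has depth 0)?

5

Climbing from j to the root: j → q → i → d → a → l. That's 5 steps.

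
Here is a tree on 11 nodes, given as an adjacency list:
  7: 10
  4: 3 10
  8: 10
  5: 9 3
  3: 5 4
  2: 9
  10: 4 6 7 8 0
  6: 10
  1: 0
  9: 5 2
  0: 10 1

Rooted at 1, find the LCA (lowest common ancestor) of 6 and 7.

10

Ancestors of 6 (toward the root): 6, 10, 0, 1.
Ancestors of 7: 7, 10, 0, 1.
The deepest node appearing in both lists is 10.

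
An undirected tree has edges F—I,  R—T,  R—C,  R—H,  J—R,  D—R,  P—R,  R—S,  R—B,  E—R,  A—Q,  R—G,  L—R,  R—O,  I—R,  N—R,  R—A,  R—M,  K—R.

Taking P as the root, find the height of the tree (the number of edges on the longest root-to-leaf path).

3

A deepest node is Q, reached by P-R-A-Q.
That path has 3 edges, so the height is 3.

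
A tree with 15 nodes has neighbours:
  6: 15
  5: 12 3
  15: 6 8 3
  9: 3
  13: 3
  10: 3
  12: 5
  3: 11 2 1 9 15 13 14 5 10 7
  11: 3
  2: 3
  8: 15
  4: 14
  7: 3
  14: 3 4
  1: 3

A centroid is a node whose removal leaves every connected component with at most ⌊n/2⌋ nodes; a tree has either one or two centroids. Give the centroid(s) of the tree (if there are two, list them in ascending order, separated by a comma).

Delete 3: the remaining components have sizes 3, 2, 2, 1, 1, 1, 1, 1, 1, 1. Max 3 ≤ 7, so 3 is a centroid.
No neighbour of 3 does as well, so 3 is the unique centroid.

3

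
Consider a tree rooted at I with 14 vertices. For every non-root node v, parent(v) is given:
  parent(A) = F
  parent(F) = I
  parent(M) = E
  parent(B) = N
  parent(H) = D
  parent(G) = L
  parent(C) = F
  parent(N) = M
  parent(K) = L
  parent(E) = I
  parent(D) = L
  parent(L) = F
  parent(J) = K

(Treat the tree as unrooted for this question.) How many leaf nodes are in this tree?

6

The leaves are A, B, C, G, H, J.
That is 6 leaves.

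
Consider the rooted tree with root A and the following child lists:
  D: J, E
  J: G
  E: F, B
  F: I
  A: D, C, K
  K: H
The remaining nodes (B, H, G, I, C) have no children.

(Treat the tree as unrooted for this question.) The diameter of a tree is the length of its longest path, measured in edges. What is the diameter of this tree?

6

A longest path is I - F - E - D - A - K - H, with 6 edges.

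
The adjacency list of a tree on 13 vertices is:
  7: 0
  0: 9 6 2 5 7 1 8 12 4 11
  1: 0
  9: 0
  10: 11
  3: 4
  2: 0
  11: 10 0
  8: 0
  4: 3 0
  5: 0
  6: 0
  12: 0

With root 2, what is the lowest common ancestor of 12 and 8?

12's ancestor chain is 12, 0, 2 and 8's is 8, 0, 2; they first meet at 0.

0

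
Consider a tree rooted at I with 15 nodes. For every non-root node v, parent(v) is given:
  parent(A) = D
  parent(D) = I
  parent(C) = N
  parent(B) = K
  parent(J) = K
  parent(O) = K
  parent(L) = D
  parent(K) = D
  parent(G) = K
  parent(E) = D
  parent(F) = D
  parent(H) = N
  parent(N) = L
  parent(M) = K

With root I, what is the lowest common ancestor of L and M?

Ancestors of L (toward the root): L, D, I.
Ancestors of M: M, K, D, I.
The deepest node appearing in both lists is D.

D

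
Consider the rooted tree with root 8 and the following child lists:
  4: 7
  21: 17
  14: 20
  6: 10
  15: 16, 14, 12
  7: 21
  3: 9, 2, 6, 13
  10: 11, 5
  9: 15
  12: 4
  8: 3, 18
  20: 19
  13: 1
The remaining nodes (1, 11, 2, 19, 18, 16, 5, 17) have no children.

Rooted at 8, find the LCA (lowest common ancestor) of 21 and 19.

15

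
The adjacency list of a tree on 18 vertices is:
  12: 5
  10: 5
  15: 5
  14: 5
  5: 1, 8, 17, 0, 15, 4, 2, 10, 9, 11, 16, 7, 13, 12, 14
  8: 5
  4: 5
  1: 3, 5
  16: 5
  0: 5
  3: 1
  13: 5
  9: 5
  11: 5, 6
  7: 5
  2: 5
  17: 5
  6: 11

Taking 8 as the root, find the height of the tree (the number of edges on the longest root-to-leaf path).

3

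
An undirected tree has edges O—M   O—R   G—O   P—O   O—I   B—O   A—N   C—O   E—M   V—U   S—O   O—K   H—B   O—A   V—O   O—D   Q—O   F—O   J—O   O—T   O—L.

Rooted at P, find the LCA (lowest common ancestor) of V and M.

Path V→root: V O P; path M→root: M O P.
First common node: O.

O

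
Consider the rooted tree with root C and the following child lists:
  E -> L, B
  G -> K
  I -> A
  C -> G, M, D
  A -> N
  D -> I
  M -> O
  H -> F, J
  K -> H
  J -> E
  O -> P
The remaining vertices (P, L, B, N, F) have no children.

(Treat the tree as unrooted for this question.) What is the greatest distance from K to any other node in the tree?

6

Distances from K peak at 6, attained at N.
K–G–C–D–I–A–N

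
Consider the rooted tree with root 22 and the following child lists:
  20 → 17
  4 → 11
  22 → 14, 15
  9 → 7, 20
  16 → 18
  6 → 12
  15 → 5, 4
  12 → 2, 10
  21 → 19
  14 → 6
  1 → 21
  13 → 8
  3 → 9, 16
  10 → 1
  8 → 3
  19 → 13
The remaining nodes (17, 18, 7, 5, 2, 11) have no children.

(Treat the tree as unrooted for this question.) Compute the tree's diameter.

16

BFS from 11 reaches 17 last, at distance 16; BFS from 17 confirms no node is farther.
Path: 11 – 4 – 15 – 22 – 14 – 6 – 12 – 10 – 1 – 21 – 19 – 13 – 8 – 3 – 9 – 20 – 17.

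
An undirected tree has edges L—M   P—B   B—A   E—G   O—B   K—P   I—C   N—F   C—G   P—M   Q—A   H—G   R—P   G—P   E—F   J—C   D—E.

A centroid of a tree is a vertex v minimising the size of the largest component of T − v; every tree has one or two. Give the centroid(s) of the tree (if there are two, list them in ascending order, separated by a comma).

G, P

If P is removed the pieces have sizes 9, 4, 2, 1, 1, all ≤ ⌊18/2⌋ = 9.
G is adjacent to P and is also a centroid (the largest component after removing it is likewise 9).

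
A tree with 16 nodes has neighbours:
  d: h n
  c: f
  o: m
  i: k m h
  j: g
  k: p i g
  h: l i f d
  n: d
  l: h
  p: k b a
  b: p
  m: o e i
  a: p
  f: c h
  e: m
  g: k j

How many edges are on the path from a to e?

5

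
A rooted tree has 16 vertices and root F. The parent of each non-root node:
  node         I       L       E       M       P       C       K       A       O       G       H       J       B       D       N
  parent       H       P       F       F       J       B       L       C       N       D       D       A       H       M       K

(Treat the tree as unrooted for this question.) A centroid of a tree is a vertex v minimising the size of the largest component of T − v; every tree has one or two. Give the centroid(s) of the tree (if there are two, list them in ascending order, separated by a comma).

B, C

Removing B splits the tree into components of sizes 8, 7; the largest is 8 ≤ ⌊16/2⌋ = 8.
C is adjacent to B and is also a centroid (the largest component after removing it is likewise 8).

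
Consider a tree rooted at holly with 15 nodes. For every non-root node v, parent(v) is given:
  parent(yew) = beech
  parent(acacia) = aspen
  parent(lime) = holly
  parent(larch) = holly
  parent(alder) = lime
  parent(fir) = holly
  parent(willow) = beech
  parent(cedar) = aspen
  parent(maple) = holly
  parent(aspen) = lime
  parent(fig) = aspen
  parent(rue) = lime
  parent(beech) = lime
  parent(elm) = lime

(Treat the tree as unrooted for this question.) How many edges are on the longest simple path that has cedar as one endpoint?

4

A farthest node from cedar is maple (yew, fir, larch, willow also at distance 4).
The path cedar-aspen-lime-holly-maple has 4 edges.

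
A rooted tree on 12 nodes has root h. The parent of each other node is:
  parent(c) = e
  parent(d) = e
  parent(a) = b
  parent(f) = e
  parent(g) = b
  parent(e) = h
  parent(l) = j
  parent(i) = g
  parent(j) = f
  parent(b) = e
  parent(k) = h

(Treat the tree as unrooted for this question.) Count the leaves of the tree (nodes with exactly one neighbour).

Degree-1 nodes: a, c, d, i, k, l — 6 of them.

6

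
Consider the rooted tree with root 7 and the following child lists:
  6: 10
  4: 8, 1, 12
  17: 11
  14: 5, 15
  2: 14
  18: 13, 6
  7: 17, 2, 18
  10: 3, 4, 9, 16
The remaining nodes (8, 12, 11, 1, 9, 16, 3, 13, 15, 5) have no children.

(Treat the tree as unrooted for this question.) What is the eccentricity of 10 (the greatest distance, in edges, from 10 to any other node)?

6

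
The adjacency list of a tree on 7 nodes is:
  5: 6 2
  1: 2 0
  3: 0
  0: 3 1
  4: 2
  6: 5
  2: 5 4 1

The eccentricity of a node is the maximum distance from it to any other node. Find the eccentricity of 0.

4

A farthest node from 0 is 6.
The path 0 – 1 – 2 – 5 – 6 has 4 edges.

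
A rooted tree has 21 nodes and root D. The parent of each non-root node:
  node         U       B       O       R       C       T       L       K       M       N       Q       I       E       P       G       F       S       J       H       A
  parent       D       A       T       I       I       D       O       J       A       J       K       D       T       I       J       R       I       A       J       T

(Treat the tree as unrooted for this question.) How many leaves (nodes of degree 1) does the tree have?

13

The leaves are B, C, E, F, G, H, L, M, N, P, Q, S, U.
That is 13 leaves.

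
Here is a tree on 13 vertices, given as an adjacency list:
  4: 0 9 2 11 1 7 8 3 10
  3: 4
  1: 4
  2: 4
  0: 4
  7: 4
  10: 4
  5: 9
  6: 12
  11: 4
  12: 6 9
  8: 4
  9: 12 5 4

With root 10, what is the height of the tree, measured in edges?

4

The longest root-to-leaf path is 10–4–9–12–6 (4 edges).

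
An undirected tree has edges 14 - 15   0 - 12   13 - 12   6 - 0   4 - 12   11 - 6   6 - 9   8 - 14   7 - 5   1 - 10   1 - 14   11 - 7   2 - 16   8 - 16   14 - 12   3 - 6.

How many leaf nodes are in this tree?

8

The leaves are 2, 3, 4, 5, 9, 10, 13, 15.
That is 8 leaves.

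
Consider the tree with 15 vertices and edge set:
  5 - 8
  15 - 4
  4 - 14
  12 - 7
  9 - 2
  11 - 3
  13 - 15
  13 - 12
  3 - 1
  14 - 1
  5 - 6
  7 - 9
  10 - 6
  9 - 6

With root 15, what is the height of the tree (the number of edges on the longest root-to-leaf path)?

The longest root-to-leaf path is 15 → 13 → 12 → 7 → 9 → 6 → 5 → 8 (7 edges).

7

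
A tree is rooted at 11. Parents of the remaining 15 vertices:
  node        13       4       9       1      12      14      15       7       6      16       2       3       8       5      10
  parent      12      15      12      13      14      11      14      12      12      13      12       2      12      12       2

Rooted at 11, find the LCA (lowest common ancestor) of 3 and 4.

14

Path 3→root: 3 2 12 14 11; path 4→root: 4 15 14 11.
First common node: 14.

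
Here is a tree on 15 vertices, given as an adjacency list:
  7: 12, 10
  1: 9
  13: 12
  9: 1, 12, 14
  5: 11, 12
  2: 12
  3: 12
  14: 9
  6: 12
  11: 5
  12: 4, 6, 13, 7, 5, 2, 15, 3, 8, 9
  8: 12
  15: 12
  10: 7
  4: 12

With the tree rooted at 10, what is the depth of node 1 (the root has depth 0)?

4

Climbing from 1 to the root: 1 – 9 – 12 – 7 – 10. That's 4 steps.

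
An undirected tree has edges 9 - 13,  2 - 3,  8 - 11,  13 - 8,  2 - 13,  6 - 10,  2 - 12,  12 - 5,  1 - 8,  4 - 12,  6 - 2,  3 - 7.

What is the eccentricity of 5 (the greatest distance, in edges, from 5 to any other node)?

5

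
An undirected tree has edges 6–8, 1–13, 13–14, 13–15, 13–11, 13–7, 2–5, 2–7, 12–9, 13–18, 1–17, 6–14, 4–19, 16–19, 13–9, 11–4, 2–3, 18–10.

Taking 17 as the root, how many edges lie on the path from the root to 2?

Path from 17 to 2: 17 – 1 – 13 – 7 – 2, which has 4 edges.

4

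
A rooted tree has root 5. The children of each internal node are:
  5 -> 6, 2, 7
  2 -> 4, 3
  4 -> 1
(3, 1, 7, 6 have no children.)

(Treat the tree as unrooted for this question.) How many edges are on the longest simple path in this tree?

Starting from 1, a farthest node is 7 at distance 4.
One longest path: 1 - 4 - 2 - 5 - 7.
So the diameter is 4.

4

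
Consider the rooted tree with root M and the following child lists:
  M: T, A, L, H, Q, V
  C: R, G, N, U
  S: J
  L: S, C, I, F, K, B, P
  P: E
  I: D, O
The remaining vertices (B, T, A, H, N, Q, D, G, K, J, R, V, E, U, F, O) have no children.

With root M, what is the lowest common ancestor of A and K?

M

A's ancestor chain is A, M and K's is K, L, M; they first meet at M.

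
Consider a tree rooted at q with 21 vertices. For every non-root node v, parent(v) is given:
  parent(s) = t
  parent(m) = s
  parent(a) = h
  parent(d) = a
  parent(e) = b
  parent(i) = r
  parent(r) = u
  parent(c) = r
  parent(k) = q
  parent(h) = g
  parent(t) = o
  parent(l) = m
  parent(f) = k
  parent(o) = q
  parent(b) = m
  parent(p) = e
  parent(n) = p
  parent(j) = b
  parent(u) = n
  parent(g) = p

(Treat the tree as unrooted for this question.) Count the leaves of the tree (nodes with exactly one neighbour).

The leaves are c, d, f, i, j, l.
That is 6 leaves.

6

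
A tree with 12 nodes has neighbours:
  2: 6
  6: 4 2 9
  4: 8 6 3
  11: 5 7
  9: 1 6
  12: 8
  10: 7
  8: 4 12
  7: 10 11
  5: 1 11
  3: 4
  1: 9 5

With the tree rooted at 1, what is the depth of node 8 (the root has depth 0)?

1 → 9 → 6 → 4 → 8 — 4 edges.

4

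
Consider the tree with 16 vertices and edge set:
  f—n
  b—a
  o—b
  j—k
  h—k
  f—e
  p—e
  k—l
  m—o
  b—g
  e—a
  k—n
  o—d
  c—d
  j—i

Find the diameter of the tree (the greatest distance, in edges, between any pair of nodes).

10

A longest path is i - j - k - n - f - e - a - b - o - d - c, with 10 edges.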